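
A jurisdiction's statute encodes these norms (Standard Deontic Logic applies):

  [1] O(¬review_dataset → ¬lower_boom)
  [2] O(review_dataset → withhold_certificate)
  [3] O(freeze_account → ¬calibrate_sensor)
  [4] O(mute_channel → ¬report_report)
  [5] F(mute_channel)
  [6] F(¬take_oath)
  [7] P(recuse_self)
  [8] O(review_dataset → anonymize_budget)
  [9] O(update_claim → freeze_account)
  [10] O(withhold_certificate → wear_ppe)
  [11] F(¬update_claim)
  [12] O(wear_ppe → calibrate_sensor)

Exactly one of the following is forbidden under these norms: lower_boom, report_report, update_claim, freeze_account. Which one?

lower_boom

Premise 11, F(¬update_claim), is equivalent to O(update_claim).
With premise 9, O(update_claim → freeze_account), the K-axiom yields O(freeze_account).
From O(freeze_account) and premise 3, O(freeze_account → ¬calibrate_sensor), we obtain O(¬calibrate_sensor).
Premise 12, O(wear_ppe → calibrate_sensor), contraposes to O(¬calibrate_sensor → ¬wear_ppe); with O(¬calibrate_sensor) we get O(¬wear_ppe).
Premise 10, O(withhold_certificate → wear_ppe), contraposes to O(¬wear_ppe → ¬withhold_certificate); with O(¬wear_ppe) we get O(¬withhold_certificate).
The contrapositive of premise 2 (O(review_dataset → withhold_certificate)) is O(¬withhold_certificate → ¬review_dataset), and O(¬withhold_certificate) is already established, so O(¬review_dataset).
Applying K to premise 1 (O(¬review_dataset → ¬lower_boom)) and O(¬review_dataset) yields O(¬lower_boom).
So O(¬lower_boom) holds, i.e. lower_boom is forbidden. None of the other listed options is forbidden under the premises.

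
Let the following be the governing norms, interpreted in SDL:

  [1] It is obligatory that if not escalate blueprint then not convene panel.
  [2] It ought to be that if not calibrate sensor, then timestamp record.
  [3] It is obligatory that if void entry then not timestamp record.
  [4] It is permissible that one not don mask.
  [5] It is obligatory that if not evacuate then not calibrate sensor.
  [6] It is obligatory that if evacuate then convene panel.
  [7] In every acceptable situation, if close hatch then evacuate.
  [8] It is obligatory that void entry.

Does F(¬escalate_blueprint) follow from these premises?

Yes

Premise 8 gives O(void_entry).
Applying K to premise 3 (O(void_entry → ¬timestamp_record)) and O(void_entry) yields O(¬timestamp_record).
Premise 2, O(¬calibrate_sensor → timestamp_record), contraposes to O(¬timestamp_record → calibrate_sensor); with O(¬timestamp_record) we get O(calibrate_sensor).
Premise 5 is O(¬evacuate → ¬calibrate_sensor); contrapositively O(calibrate_sensor → evacuate). Since O(calibrate_sensor) holds, K gives O(evacuate).
From O(evacuate) and premise 6, O(evacuate → convene_panel), we obtain O(convene_panel).
Premise 1 is O(¬escalate_blueprint → ¬convene_panel); contrapositively O(convene_panel → escalate_blueprint). Since O(convene_panel) holds, K gives O(escalate_blueprint).
Premises 4, 7 do not contribute to this derivation.
So O(escalate_blueprint) holds, i.e. F(¬escalate_blueprint). The claim follows.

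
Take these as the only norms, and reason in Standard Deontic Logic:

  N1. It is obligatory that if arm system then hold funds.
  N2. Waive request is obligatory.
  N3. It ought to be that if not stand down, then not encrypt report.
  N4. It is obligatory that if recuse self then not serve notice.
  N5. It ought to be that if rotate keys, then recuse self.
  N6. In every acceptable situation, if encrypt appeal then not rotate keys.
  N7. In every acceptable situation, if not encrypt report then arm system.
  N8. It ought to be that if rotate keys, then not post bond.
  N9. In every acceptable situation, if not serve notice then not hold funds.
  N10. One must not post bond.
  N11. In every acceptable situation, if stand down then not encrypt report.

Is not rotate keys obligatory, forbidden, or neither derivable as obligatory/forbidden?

Obligatory

Premises 11 and 3 are O(stand_down → ¬encrypt_report) and O(¬stand_down → ¬encrypt_report); every ideal world satisfies stand_down or ¬stand_down, so in either case ¬encrypt_report holds — hence O(¬encrypt_report).
With premise 7, O(¬encrypt_report → arm_system), the K-axiom yields O(arm_system).
Premise 1 is O(arm_system → hold_funds); since O(arm_system), deontic closure gives O(hold_funds).
Premise 9, O(¬serve_notice → ¬hold_funds), contraposes to O(hold_funds → serve_notice); with O(hold_funds) we get O(serve_notice).
The contrapositive of premise 4 (O(recuse_self → ¬serve_notice)) is O(serve_notice → ¬recuse_self), and O(serve_notice) is already established, so O(¬recuse_self).
The contrapositive of premise 5 (O(rotate_keys → recuse_self)) is O(¬recuse_self → ¬rotate_keys), and O(¬recuse_self) is already established, so O(¬rotate_keys).
Premises 2, 6, 8, 10 do not contribute to this derivation.
Hence ¬rotate_keys is obligatory.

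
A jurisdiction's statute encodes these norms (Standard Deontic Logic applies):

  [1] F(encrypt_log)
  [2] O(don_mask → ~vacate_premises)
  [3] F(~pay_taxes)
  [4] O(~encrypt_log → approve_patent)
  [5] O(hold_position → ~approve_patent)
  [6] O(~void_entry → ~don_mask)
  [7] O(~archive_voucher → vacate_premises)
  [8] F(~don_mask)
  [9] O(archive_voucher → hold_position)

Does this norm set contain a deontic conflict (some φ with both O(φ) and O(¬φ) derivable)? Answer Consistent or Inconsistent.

Premise 1, F(encrypt_log), is equivalent to O(~encrypt_log).
From O(~encrypt_log) and premise 4, O(~encrypt_log → approve_patent), we obtain O(approve_patent).
The contrapositive of premise 5 (O(hold_position → ~approve_patent)) is O(approve_patent → ~hold_position), and O(approve_patent) is already established, so O(~hold_position).
The contrapositive of premise 9 (O(archive_voucher → hold_position)) is O(~hold_position → ~archive_voucher), and O(~hold_position) is already established, so O(~archive_voucher).
Applying K to premise 7 (O(~archive_voucher → vacate_premises)) and O(~archive_voucher) yields O(vacate_premises).
Premise 2, O(don_mask → ~vacate_premises), contraposes to O(vacate_premises → ~don_mask); with O(vacate_premises) we get O(~don_mask).
However, F(~don_mask) at premise 8 amounts to O(don_mask).
We now have both O(~don_mask) and O(don_mask) — don_mask is simultaneously obligatory and forbidden, violating the D-axiom.

Inconsistent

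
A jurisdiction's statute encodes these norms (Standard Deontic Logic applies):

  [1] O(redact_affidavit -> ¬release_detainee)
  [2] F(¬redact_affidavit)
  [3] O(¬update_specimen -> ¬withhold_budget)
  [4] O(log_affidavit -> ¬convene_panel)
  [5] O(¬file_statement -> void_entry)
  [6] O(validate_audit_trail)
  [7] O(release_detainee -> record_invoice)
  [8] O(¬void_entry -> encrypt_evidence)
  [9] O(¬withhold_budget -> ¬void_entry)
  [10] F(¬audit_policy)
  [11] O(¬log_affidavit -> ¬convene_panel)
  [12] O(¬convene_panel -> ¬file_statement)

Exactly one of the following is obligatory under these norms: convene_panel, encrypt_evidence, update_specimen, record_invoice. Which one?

update_specimen

Premises 11 and 4 are O(¬log_affidavit -> ¬convene_panel) and O(log_affidavit -> ¬convene_panel); every ideal world satisfies ¬log_affidavit or log_affidavit, so in either case ¬convene_panel holds — hence O(¬convene_panel).
Applying K to premise 12 (O(¬convene_panel -> ¬file_statement)) and O(¬convene_panel) yields O(¬file_statement).
Applying K to premise 5 (O(¬file_statement -> void_entry)) and O(¬file_statement) yields O(void_entry).
Premise 9, O(¬withhold_budget -> ¬void_entry), contraposes to O(void_entry -> withhold_budget); with O(void_entry) we get O(withhold_budget).
Premise 3 is O(¬update_specimen -> ¬withhold_budget); contrapositively O(withhold_budget -> update_specimen). Since O(withhold_budget) holds, K gives O(update_specimen).
So O(update_specimen) holds — update_specimen is obligatory. None of the other listed options is made obligatory by any chain of premises.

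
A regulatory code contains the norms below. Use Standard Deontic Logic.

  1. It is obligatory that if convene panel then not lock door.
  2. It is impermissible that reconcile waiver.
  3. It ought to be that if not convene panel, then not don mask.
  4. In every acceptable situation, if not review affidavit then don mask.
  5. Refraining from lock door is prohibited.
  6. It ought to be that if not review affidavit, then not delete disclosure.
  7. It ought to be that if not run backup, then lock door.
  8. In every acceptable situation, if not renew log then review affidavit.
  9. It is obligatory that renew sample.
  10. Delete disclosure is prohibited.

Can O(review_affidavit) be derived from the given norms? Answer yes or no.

Premise 5, F(¬lock_door), is equivalent to O(lock_door).
Premise 1, O(convene_panel → ¬lock_door), contraposes to O(lock_door → ¬convene_panel); with O(lock_door) we get O(¬convene_panel).
Premise 3 is O(¬convene_panel → ¬don_mask); since O(¬convene_panel), deontic closure gives O(¬don_mask).
Premise 4 is O(¬review_affidavit → don_mask); contrapositively O(¬don_mask → review_affidavit). Since O(¬don_mask) holds, K gives O(review_affidavit).
Premises 2, 6, 7, 8, 9, 10 do not contribute to this derivation.
So O(review_affidavit) follows.

Yes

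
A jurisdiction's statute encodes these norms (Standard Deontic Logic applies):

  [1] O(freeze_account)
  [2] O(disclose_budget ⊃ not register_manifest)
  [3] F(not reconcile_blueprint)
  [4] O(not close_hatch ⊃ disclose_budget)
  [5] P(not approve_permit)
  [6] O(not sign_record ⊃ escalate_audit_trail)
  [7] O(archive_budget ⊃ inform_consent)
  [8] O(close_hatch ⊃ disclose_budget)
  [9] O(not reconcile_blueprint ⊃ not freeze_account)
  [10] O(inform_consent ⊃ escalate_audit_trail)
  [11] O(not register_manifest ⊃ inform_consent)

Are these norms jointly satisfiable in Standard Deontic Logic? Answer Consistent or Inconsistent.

Premise 9 is O(not reconcile_blueprint ⊃ not freeze_account), but O(not reconcile_blueprint) is not derivable from the premises, so it does not yield O(not freeze_account).
So O(not freeze_account) is not derivable, and the apparent clash with O(freeze_account) does not arise.
A world satisfying every obligation exists (e.g. approve_permit=false, archive_budget=false, close_hatch=false, disclose_budget=true, escalate_audit_trail=true, freeze_account=true, inform_consent=true, reconcile_blueprint=true, register_manifest=false, sign_record=false); no atom is both obligatory and forbidden, so the set is consistent.

Consistent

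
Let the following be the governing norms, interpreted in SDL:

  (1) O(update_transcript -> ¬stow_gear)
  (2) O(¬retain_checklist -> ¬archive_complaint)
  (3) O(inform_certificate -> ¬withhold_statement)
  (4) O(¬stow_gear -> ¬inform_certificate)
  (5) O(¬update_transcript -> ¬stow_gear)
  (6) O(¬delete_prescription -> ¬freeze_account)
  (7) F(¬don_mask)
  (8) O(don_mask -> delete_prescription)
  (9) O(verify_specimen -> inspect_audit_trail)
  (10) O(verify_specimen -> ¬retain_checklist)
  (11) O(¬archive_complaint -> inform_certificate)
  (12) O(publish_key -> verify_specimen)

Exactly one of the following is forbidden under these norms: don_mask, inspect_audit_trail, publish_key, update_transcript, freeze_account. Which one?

By case analysis on ¬update_transcript: premise 5 gives O(¬update_transcript -> ¬stow_gear) and premise 1 gives O(update_transcript -> ¬stow_gear), so O(¬stow_gear) either way.
With premise 4, O(¬stow_gear -> ¬inform_certificate), the K-axiom yields O(¬inform_certificate).
The contrapositive of premise 11 (O(¬archive_complaint -> inform_certificate)) is O(¬inform_certificate -> archive_complaint), and O(¬inform_certificate) is already established, so O(archive_complaint).
The contrapositive of premise 2 (O(¬retain_checklist -> ¬archive_complaint)) is O(archive_complaint -> retain_checklist), and O(archive_complaint) is already established, so O(retain_checklist).
Premise 10, O(verify_specimen -> ¬retain_checklist), contraposes to O(retain_checklist -> ¬verify_specimen); with O(retain_checklist) we get O(¬verify_specimen).
Premise 12, O(publish_key -> verify_specimen), contraposes to O(¬verify_specimen -> ¬publish_key); with O(¬verify_specimen) we get O(¬publish_key).
So O(¬publish_key) holds, i.e. publish_key is forbidden. None of the other listed options is forbidden under the premises.

publish_key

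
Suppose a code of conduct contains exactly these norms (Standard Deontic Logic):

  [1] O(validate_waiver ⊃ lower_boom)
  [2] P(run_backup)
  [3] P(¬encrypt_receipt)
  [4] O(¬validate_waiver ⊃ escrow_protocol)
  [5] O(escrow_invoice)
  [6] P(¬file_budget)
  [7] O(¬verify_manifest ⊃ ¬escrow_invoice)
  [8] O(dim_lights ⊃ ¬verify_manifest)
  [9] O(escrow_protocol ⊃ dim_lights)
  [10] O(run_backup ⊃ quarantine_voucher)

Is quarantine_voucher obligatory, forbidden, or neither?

Neither

Premise 10 is O(run_backup ⊃ quarantine_voucher), but O(run_backup) is not derivable from the premises (the permission P(run_backup) asserts only ¬O(¬run_backup), not O(run_backup)), so it does not yield O(quarantine_voucher).
No premise or chain of K-axiom applications forces O(quarantine_voucher), and none forces O(¬quarantine_voucher). So quarantine_voucher is neither obligatory nor forbidden under these norms.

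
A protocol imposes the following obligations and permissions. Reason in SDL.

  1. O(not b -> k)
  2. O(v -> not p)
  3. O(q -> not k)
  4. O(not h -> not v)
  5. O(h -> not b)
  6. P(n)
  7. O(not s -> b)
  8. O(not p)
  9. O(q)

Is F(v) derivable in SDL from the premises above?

Premise 9 gives O(q).
Applying K to premise 3 (O(q -> not k)) and O(q) yields O(not k).
Premise 1 is O(not b -> k); contrapositively O(not k -> b). Since O(not k) holds, K gives O(b).
Premise 5 is O(h -> not b); contrapositively O(b -> not h). Since O(b) holds, K gives O(not h).
With premise 4, O(not h -> not v), the K-axiom yields O(not v).
Premises 2, 6, 7, 8 do not contribute to this derivation.
So O(not v) holds, i.e. F(v). The claim follows.

Yes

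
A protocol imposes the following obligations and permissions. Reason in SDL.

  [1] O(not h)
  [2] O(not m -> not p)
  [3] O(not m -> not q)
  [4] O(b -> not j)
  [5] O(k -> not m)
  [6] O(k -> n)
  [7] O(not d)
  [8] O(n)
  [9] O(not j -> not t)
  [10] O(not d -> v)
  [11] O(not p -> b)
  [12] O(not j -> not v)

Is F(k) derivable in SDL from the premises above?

Premise 7 states O(not d) outright.
Applying K to premise 10 (O(not d -> v)) and O(not d) yields O(v).
Premise 12, O(not j -> not v), contraposes to O(v -> j); with O(v) we get O(j).
Premise 4, O(b -> not j), contraposes to O(j -> not b); with O(j) we get O(not b).
Premise 11, O(not p -> b), contraposes to O(not b -> p); with O(not b) we get O(p).
Premise 2 is O(not m -> not p); contrapositively O(p -> m). Since O(p) holds, K gives O(m).
Premise 5 is O(k -> not m); contrapositively O(m -> not k). Since O(m) holds, K gives O(not k).
Premises 1, 3, 6, 8, 9 do not contribute to this derivation.
So O(not k) holds, i.e. F(k). The claim follows.

Yes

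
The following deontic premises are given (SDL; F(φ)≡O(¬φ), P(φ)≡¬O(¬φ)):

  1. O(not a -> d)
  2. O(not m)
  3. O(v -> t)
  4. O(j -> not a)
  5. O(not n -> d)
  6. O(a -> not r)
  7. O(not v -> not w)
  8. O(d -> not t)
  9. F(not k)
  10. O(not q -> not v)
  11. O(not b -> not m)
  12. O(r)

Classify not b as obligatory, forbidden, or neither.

Neither

Premise 11 is O(not b -> not m); even if O(not m) held, inferring O(not b) would be affirming the consequent — invalid.
No premise or chain of K-axiom applications forces O(not b), and none forces O(b). So not b is neither obligatory nor forbidden under these norms.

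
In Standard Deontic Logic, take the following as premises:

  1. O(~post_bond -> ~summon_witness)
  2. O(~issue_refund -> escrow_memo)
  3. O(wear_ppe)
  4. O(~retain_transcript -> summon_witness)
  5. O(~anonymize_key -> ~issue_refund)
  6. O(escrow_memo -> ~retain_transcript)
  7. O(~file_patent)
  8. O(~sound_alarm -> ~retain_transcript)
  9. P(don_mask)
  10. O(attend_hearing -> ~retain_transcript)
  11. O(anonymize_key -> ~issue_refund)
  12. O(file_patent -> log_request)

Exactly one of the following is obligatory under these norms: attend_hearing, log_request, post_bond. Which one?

Premises 5 and 11 are O(~anonymize_key -> ~issue_refund) and O(anonymize_key -> ~issue_refund); every ideal world satisfies ~anonymize_key or anonymize_key, so in either case ~issue_refund holds — hence O(~issue_refund).
Premise 2 is O(~issue_refund -> escrow_memo); since O(~issue_refund), deontic closure gives O(escrow_memo).
Premise 6 is O(escrow_memo -> ~retain_transcript); since O(escrow_memo), deontic closure gives O(~retain_transcript).
Premise 4 is O(~retain_transcript -> summon_witness); since O(~retain_transcript), deontic closure gives O(summon_witness).
The contrapositive of premise 1 (O(~post_bond -> ~summon_witness)) is O(summon_witness -> post_bond), and O(summon_witness) is already established, so O(post_bond).
So O(post_bond) holds — post_bond is obligatory. None of the other listed options is made obligatory by any chain of premises.

post_bond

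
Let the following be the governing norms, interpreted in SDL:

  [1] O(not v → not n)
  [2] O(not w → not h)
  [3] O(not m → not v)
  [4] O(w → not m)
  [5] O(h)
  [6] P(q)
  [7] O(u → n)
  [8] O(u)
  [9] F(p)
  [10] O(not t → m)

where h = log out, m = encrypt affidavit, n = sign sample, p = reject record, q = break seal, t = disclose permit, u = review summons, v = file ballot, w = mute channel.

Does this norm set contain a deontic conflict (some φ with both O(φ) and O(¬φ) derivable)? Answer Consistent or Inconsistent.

Premise 8 gives O(u).
From O(u) and premise 7, O(u → n), we obtain O(n).
Premise 1, O(not v → not n), contraposes to O(n → v); with O(n) we get O(v).
Premise 3, O(not m → not v), contraposes to O(v → m); with O(v) we get O(m).
The contrapositive of premise 4 (O(w → not m)) is O(m → not w), and O(m) is already established, so O(not w).
From O(not w) and premise 2, O(not w → not h), we obtain O(not h).
But premise 5 directly asserts O(h).
We now have both O(not h) and O(h) — h is simultaneously obligatory and forbidden, violating the D-axiom.

Inconsistent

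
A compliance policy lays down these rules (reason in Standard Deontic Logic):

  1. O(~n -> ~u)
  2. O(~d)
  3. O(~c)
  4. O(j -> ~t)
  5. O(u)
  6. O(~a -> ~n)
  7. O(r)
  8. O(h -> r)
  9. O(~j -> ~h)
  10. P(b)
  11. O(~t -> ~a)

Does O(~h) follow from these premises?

Yes

From premise 5 we have O(u).
The contrapositive of premise 1 (O(~n -> ~u)) is O(u -> n), and O(u) is already established, so O(n).
The contrapositive of premise 6 (O(~a -> ~n)) is O(n -> a), and O(n) is already established, so O(a).
Premise 11 is O(~t -> ~a); contrapositively O(a -> t). Since O(a) holds, K gives O(t).
Premise 4 is O(j -> ~t); contrapositively O(t -> ~j). Since O(t) holds, K gives O(~j).
From O(~j) and premise 9, O(~j -> ~h), we obtain O(~h).
Premises 2, 3, 7, 8, 10 do not contribute to this derivation.
So O(~h) follows.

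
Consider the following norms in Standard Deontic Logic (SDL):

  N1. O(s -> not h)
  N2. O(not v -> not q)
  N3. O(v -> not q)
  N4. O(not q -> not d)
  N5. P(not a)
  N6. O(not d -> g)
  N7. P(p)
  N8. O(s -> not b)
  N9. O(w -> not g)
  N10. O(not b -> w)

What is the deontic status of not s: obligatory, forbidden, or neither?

Obligatory

By case analysis on v: premise 3 gives O(v -> not q) and premise 2 gives O(not v -> not q), so O(not q) either way.
From O(not q) and premise 4, O(not q -> not d), we obtain O(not d).
With premise 6, O(not d -> g), the K-axiom yields O(g).
Premise 9, O(w -> not g), contraposes to O(g -> not w); with O(g) we get O(not w).
Premise 10, O(not b -> w), contraposes to O(not w -> b); with O(not w) we get O(b).
Premise 8, O(s -> not b), contraposes to O(b -> not s); with O(b) we get O(not s).
Premises 1, 5, 7 do not contribute to this derivation.
Hence not s is obligatory.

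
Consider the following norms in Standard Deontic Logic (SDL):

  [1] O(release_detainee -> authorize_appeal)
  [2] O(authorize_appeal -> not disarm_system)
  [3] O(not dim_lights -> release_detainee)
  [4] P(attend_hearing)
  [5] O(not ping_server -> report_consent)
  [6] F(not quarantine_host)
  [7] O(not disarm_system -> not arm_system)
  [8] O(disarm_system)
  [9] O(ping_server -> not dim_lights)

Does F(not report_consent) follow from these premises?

From premise 8 we have O(disarm_system).
Premise 2, O(authorize_appeal -> not disarm_system), contraposes to O(disarm_system -> not authorize_appeal); with O(disarm_system) we get O(not authorize_appeal).
Premise 1, O(release_detainee -> authorize_appeal), contraposes to O(not authorize_appeal -> not release_detainee); with O(not authorize_appeal) we get O(not release_detainee).
Premise 3, O(not dim_lights -> release_detainee), contraposes to O(not release_detainee -> dim_lights); with O(not release_detainee) we get O(dim_lights).
Premise 9, O(ping_server -> not dim_lights), contraposes to O(dim_lights -> not ping_server); with O(dim_lights) we get O(not ping_server).
From O(not ping_server) and premise 5, O(not ping_server -> report_consent), we obtain O(report_consent).
Premises 4, 6, 7 do not contribute to this derivation.
So O(report_consent) holds, i.e. F(not report_consent). The claim follows.

Yes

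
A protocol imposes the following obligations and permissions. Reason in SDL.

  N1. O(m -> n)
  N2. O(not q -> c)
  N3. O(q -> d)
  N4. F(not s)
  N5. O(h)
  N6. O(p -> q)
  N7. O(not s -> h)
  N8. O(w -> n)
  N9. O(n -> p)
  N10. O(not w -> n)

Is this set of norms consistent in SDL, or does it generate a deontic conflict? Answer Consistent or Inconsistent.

Consistent

Premise 7 is O(not s -> h); even if O(h) held, inferring O(not s) would be affirming the consequent — invalid.
So O(not s) is not derivable, and the apparent clash with O(s) does not arise.
A world satisfying every obligation exists (e.g. c=false, d=true, h=true, m=false, n=true, p=true, q=true, s=true, w=false); no atom is both obligatory and forbidden, so the set is consistent.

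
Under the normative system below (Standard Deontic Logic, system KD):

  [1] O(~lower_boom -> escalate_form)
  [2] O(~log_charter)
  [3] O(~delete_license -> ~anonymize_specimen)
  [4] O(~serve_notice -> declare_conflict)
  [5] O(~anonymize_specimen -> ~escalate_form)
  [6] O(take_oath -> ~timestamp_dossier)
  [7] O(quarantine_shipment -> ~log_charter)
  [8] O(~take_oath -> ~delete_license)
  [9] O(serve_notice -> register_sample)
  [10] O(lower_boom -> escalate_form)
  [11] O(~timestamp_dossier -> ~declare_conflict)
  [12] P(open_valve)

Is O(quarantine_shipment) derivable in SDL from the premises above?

No

Premise 7 is O(quarantine_shipment -> ~log_charter); even if O(~log_charter) held, inferring O(quarantine_shipment) would be affirming the consequent — invalid.
No other premise forces O(quarantine_shipment). An ideal world satisfying every premise can still have quarantine_shipment false, so O(quarantine_shipment) is not derivable.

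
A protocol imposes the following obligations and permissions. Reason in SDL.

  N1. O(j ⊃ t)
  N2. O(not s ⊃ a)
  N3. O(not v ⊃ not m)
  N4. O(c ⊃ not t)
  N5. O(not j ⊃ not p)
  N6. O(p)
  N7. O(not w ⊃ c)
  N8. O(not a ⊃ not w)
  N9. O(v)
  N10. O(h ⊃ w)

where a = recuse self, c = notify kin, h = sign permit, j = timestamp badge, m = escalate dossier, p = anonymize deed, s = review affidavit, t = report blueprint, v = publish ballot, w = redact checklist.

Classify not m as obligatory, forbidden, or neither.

Premise 3 is O(not v ⊃ not m), but O(not v) is not derivable from the premises, so it does not yield O(not m).
No premise or chain of K-axiom applications forces O(not m), and none forces O(m). So not m is neither obligatory nor forbidden under these norms.

Neither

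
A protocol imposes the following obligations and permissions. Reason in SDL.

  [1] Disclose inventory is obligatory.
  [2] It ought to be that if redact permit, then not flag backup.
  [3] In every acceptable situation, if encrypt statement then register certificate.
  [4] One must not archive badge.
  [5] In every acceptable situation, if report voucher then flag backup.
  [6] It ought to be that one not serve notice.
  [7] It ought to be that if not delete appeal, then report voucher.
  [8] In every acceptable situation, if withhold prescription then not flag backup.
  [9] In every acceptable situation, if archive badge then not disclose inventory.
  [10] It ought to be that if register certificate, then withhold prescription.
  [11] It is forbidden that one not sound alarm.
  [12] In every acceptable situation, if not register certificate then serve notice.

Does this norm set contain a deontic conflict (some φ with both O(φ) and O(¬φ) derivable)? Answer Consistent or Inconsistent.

Consistent

Premise 9 is O(archive_badge → ¬disclose_inventory), but O(archive_badge) is not derivable from the premises, so it does not yield O(¬disclose_inventory).
So O(¬disclose_inventory) is not derivable, and the apparent clash with O(disclose_inventory) does not arise.
A world satisfying every obligation exists (e.g. archive_badge=false, delete_appeal=true, disclose_inventory=true, encrypt_statement=false, flag_backup=false, redact_permit=false, register_certificate=true, report_voucher=false, serve_notice=false, sound_alarm=true, withhold_prescription=true); no atom is both obligatory and forbidden, so the set is consistent.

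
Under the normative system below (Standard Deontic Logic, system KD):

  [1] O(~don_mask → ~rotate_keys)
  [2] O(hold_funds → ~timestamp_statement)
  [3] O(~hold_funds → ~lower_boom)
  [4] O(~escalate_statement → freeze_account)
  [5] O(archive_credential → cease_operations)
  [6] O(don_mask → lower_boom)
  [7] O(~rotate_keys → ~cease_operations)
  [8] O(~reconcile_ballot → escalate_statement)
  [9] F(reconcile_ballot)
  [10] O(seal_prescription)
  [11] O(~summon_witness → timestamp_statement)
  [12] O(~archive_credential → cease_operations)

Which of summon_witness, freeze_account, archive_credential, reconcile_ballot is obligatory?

By case analysis on archive_credential: premise 5 gives O(archive_credential → cease_operations) and premise 12 gives O(~archive_credential → cease_operations), so O(cease_operations) either way.
The contrapositive of premise 7 (O(~rotate_keys → ~cease_operations)) is O(cease_operations → rotate_keys), and O(cease_operations) is already established, so O(rotate_keys).
The contrapositive of premise 1 (O(~don_mask → ~rotate_keys)) is O(rotate_keys → don_mask), and O(rotate_keys) is already established, so O(don_mask).
From O(don_mask) and premise 6, O(don_mask → lower_boom), we obtain O(lower_boom).
The contrapositive of premise 3 (O(~hold_funds → ~lower_boom)) is O(lower_boom → hold_funds), and O(lower_boom) is already established, so O(hold_funds).
From O(hold_funds) and premise 2, O(hold_funds → ~timestamp_statement), we obtain O(~timestamp_statement).
Premise 11, O(~summon_witness → timestamp_statement), contraposes to O(~timestamp_statement → summon_witness); with O(~timestamp_statement) we get O(summon_witness).
So O(summon_witness) holds — summon_witness is obligatory. None of the other listed options is made obligatory by any chain of premises.

summon_witness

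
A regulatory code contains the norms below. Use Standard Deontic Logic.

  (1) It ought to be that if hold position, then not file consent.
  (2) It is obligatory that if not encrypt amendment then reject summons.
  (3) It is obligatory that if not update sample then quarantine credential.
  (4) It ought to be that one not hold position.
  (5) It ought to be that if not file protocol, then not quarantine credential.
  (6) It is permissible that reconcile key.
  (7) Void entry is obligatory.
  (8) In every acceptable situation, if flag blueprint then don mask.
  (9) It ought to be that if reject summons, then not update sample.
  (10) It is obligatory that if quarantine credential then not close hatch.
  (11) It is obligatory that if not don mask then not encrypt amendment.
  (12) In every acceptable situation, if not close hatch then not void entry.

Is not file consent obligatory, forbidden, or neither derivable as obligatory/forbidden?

Premise 1 is O(hold_position → ¬file_consent), but O(hold_position) is not derivable from the premises, so it does not yield O(¬file_consent).
No premise or chain of K-axiom applications forces O(¬file_consent), and none forces O(file_consent). So ¬file_consent is neither obligatory nor forbidden under these norms.

Neither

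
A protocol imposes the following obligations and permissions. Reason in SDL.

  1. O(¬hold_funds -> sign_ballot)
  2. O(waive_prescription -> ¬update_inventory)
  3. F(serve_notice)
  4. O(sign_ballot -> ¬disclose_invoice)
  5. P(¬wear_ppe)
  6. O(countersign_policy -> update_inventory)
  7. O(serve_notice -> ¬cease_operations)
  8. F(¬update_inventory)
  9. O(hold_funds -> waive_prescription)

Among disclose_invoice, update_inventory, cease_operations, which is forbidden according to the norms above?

Premise 8 is F(¬update_inventory), i.e. O(update_inventory).
Premise 2 is O(waive_prescription -> ¬update_inventory); contrapositively O(update_inventory -> ¬waive_prescription). Since O(update_inventory) holds, K gives O(¬waive_prescription).
Premise 9, O(hold_funds -> waive_prescription), contraposes to O(¬waive_prescription -> ¬hold_funds); with O(¬waive_prescription) we get O(¬hold_funds).
Premise 1 is O(¬hold_funds -> sign_ballot); since O(¬hold_funds), deontic closure gives O(sign_ballot).
Applying K to premise 4 (O(sign_ballot -> ¬disclose_invoice)) and O(sign_ballot) yields O(¬disclose_invoice).
So O(¬disclose_invoice) holds, i.e. disclose_invoice is forbidden. None of the other listed options is forbidden under the premises.

disclose_invoice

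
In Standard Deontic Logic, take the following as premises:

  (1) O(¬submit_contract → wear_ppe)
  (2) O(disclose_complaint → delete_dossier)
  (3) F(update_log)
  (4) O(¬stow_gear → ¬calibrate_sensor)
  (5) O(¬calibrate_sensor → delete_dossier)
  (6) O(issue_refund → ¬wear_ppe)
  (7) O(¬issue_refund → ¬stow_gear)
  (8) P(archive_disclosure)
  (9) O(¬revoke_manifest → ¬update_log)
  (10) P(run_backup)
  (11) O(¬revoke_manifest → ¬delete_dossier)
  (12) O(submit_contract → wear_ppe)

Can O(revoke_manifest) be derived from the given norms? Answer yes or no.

Yes

By case analysis on ¬submit_contract: premise 1 gives O(¬submit_contract → wear_ppe) and premise 12 gives O(submit_contract → wear_ppe), so O(wear_ppe) either way.
Premise 6, O(issue_refund → ¬wear_ppe), contraposes to O(wear_ppe → ¬issue_refund); with O(wear_ppe) we get O(¬issue_refund).
Premise 7 is O(¬issue_refund → ¬stow_gear); since O(¬issue_refund), deontic closure gives O(¬stow_gear).
Applying K to premise 4 (O(¬stow_gear → ¬calibrate_sensor)) and O(¬stow_gear) yields O(¬calibrate_sensor).
Premise 5 is O(¬calibrate_sensor → delete_dossier); since O(¬calibrate_sensor), deontic closure gives O(delete_dossier).
The contrapositive of premise 11 (O(¬revoke_manifest → ¬delete_dossier)) is O(delete_dossier → revoke_manifest), and O(delete_dossier) is already established, so O(revoke_manifest).
Premises 2, 3, 8, 9, 10 do not contribute to this derivation.
So O(revoke_manifest) follows.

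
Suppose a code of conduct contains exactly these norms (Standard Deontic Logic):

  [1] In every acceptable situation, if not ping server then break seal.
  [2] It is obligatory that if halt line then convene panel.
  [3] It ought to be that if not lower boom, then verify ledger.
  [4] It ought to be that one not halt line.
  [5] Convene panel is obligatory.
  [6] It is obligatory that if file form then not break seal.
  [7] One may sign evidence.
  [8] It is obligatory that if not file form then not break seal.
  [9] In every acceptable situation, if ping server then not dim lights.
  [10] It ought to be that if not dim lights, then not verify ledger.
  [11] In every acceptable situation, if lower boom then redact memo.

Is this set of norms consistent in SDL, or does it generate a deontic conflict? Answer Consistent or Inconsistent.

Consistent

Premise 2 is O(halt_line → convene_panel); even if O(convene_panel) held, inferring O(halt_line) would be affirming the consequent — invalid.
So O(halt_line) is not derivable, and the apparent clash with O(¬halt_line) does not arise.
A world satisfying every obligation exists (e.g. break_seal=false, convene_panel=true, dim_lights=false, file_form=false, halt_line=false, lower_boom=true, ping_server=true, redact_memo=true, sign_evidence=false, verify_ledger=false); no atom is both obligatory and forbidden, so the set is consistent.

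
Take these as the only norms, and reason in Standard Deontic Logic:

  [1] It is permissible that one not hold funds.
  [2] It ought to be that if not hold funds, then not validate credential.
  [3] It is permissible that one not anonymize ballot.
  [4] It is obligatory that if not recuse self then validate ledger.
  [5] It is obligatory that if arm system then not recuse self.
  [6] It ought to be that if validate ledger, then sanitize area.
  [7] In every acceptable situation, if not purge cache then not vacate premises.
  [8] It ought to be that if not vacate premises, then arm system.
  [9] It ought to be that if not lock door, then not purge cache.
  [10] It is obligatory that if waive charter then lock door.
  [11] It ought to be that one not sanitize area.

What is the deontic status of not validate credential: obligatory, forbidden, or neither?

Neither

Premise 2 is O(¬hold_funds → ¬validate_credential), but O(¬hold_funds) is not derivable from the premises (the permission P(¬hold_funds) asserts only ¬O(hold_funds), not O(¬hold_funds)), so it does not yield O(¬validate_credential).
No premise or chain of K-axiom applications forces O(¬validate_credential), and none forces O(validate_credential). So ¬validate_credential is neither obligatory nor forbidden under these norms.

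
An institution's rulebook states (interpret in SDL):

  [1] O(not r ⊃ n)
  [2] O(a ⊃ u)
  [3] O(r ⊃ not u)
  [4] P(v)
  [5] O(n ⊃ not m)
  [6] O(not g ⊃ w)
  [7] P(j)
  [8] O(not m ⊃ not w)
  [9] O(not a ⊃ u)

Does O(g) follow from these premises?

Yes

By case analysis on a: premise 2 gives O(a ⊃ u) and premise 9 gives O(not a ⊃ u), so O(u) either way.
Premise 3 is O(r ⊃ not u); contrapositively O(u ⊃ not r). Since O(u) holds, K gives O(not r).
From O(not r) and premise 1, O(not r ⊃ n), we obtain O(n).
Applying K to premise 5 (O(n ⊃ not m)) and O(n) yields O(not m).
From O(not m) and premise 8, O(not m ⊃ not w), we obtain O(not w).
Premise 6, O(not g ⊃ w), contraposes to O(not w ⊃ g); with O(not w) we get O(g).
Premises 4, 7 do not contribute to this derivation.
So O(g) follows.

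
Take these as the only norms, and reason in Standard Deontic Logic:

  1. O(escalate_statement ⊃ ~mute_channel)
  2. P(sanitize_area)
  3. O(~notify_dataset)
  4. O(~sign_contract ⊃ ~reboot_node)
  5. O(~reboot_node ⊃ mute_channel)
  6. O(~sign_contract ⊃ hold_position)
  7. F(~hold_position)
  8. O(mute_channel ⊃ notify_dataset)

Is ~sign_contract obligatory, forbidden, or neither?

Forbidden

Premise 3 states O(~notify_dataset) outright.
Premise 8, O(mute_channel ⊃ notify_dataset), contraposes to O(~notify_dataset ⊃ ~mute_channel); with O(~notify_dataset) we get O(~mute_channel).
Premise 5, O(~reboot_node ⊃ mute_channel), contraposes to O(~mute_channel ⊃ reboot_node); with O(~mute_channel) we get O(reboot_node).
The contrapositive of premise 4 (O(~sign_contract ⊃ ~reboot_node)) is O(reboot_node ⊃ sign_contract), and O(reboot_node) is already established, so O(sign_contract).
Premises 1, 2, 6, 7 do not contribute to this derivation.
Thus O(sign_contract), which is F(~sign_contract): ~sign_contract is forbidden.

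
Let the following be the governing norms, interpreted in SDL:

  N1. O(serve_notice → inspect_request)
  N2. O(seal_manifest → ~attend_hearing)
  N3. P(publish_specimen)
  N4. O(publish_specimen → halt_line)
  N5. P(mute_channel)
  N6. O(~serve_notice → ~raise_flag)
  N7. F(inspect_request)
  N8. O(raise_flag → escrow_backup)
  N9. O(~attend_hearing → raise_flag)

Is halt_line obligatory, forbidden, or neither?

Premise 4 is O(publish_specimen → halt_line), but O(publish_specimen) is not derivable from the premises (the permission P(publish_specimen) asserts only ~O(~publish_specimen), not O(publish_specimen)), so it does not yield O(halt_line).
No premise or chain of K-axiom applications forces O(halt_line), and none forces O(~halt_line). So halt_line is neither obligatory nor forbidden under these norms.

Neither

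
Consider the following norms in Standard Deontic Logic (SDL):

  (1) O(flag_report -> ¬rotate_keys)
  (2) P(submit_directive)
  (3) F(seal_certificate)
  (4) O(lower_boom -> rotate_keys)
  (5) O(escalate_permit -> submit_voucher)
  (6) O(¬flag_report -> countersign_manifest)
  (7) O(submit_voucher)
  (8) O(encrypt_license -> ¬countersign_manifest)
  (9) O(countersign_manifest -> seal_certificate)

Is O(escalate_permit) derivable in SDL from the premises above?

Premise 5 is O(escalate_permit -> submit_voucher); even if O(submit_voucher) held, inferring O(escalate_permit) would be affirming the consequent — invalid.
No other premise forces O(escalate_permit). An ideal world satisfying every premise can still have escalate_permit false, so O(escalate_permit) is not derivable.

No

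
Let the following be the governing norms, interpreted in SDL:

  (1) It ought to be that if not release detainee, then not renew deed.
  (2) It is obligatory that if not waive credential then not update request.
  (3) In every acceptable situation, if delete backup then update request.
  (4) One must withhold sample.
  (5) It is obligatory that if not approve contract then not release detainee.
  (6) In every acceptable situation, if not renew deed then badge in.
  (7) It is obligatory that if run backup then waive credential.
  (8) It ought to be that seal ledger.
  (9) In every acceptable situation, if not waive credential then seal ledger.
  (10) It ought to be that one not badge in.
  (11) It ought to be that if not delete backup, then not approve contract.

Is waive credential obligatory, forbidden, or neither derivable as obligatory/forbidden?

Premise 10 gives O(¬badge_in).
The contrapositive of premise 6 (O(¬renew_deed → badge_in)) is O(¬badge_in → renew_deed), and O(¬badge_in) is already established, so O(renew_deed).
Premise 1 is O(¬release_detainee → ¬renew_deed); contrapositively O(renew_deed → release_detainee). Since O(renew_deed) holds, K gives O(release_detainee).
Premise 5, O(¬approve_contract → ¬release_detainee), contraposes to O(release_detainee → approve_contract); with O(release_detainee) we get O(approve_contract).
Premise 11, O(¬delete_backup → ¬approve_contract), contraposes to O(approve_contract → delete_backup); with O(approve_contract) we get O(delete_backup).
With premise 3, O(delete_backup → update_request), the K-axiom yields O(update_request).
Premise 2 is O(¬waive_credential → ¬update_request); contrapositively O(update_request → waive_credential). Since O(update_request) holds, K gives O(waive_credential).
Premises 4, 7, 8, 9 do not contribute to this derivation.
Hence waive_credential is obligatory.

Obligatory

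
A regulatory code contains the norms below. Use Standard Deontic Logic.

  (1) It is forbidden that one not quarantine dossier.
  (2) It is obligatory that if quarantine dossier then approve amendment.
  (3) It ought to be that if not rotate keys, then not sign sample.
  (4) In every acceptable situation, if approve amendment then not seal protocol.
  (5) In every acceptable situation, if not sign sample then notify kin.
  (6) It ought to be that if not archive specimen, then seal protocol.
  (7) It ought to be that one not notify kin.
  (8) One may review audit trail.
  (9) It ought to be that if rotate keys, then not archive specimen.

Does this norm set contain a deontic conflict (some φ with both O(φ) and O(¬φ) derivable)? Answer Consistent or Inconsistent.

Inconsistent

Premise 1 is F(¬quarantine_dossier), i.e. O(quarantine_dossier).
From O(quarantine_dossier) and premise 2, O(quarantine_dossier → approve_amendment), we obtain O(approve_amendment).
Applying K to premise 4 (O(approve_amendment → ¬seal_protocol)) and O(approve_amendment) yields O(¬seal_protocol).
Premise 6, O(¬archive_specimen → seal_protocol), contraposes to O(¬seal_protocol → archive_specimen); with O(¬seal_protocol) we get O(archive_specimen).
Premise 9 is O(rotate_keys → ¬archive_specimen); contrapositively O(archive_specimen → ¬rotate_keys). Since O(archive_specimen) holds, K gives O(¬rotate_keys).
With premise 3, O(¬rotate_keys → ¬sign_sample), the K-axiom yields O(¬sign_sample).
From O(¬sign_sample) and premise 5, O(¬sign_sample → notify_kin), we obtain O(notify_kin).
However, premise 7 gives O(¬notify_kin).
We now have both O(notify_kin) and O(¬notify_kin) — notify_kin is simultaneously obligatory and forbidden, violating the D-axiom.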